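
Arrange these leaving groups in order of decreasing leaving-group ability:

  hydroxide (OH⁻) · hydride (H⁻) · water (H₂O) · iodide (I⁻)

iodide (I⁻) > water (H₂O) > hydroxide (OH⁻) > hydride (H⁻)

Leaving-group ability tracks the stability of the departed species; conjugate-acid pKₐ is the usual yardstick (lower pKₐ → better LG).
iodide (I⁻): pKₐ(HI) ≈ -10 — large, highly polarisable; very weak base
water (H₂O): pKₐ(H₃O⁺) ≈ -1.7 — neutral; leaves from a protonated alcohol (R–OH₂⁺)
hydroxide (OH⁻): pKₐ(H₂O) ≈ 15.7 — strong base; essentially never leaves without prior activation
hydride (H⁻): pKₐ(H₂) ≈ 36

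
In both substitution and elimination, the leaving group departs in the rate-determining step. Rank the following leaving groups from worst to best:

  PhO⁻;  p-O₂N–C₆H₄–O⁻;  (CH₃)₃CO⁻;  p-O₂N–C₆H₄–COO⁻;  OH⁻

(CH₃)₃CO⁻ < OH⁻ < PhO⁻ < p-O₂N–C₆H₄–O⁻ < p-O₂N–C₆H₄–COO⁻

The more stable X⁻ (or X) is on its own — i.e. the weaker a base it is — the better a leaving group it makes.
p-O₂N–C₆H₄–COO⁻: pKₐ(p-nitrobenzoic acid) ≈ 3.4
p-O₂N–C₆H₄–O⁻: pKₐ(p-nitrophenol) ≈ 7.2
PhO⁻: pKₐ(C₆H₅OH (phenol)) ≈ 10
OH⁻: pKₐ(H₂O) ≈ 15.7
(CH₃)₃CO⁻: pKₐ(t-BuOH) ≈ 18
Listed from poorest to best leaving group as asked.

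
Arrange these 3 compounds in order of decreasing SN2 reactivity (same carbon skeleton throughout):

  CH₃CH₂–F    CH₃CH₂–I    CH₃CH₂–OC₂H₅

CH₃CH₂–I > CH₃CH₂–F > CH₃CH₂–OC₂H₅

Identical carbon frameworks mean the comparison reduces to leaving-group quality.
The more stable X⁻ (or X) is on its own — i.e. the weaker a base it is — the better a leaving group it makes.
CH₃CH₂–I loses I⁻: pKₐ(HI) ≈ -10
CH₃CH₂–F loses F⁻: pKₐ(HF) ≈ 3.2
CH₃CH₂–OC₂H₅ loses CH₃CH₂O⁻: pKₐ(CH₃CH₂OH) ≈ 16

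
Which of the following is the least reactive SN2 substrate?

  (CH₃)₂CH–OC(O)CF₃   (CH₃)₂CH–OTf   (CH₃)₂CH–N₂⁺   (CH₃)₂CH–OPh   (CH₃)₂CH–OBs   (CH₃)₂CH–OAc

(CH₃)₂CH–OPh

With the same alkyl group throughout, only the leaving group differentiates the rates.
Leaving-group ability tracks the stability of the departed species; conjugate-acid pKₐ is the usual yardstick (lower pKₐ → better LG).
(CH₃)₂CH–N₂⁺ loses N₂: no meaningful conjugate acid; N₂ departs as an exceptionally stable neutral molecule
(CH₃)₂CH–OTf loses OTf⁻: pKₐ(CF₃SO₃H (triflic acid)) ≈ -14
(CH₃)₂CH–OBs loses OBs⁻: pKₐ(p-BrC₆H₄SO₃H) ≈ -2.8
(CH₃)₂CH–OC(O)CF₃ loses CF₃COO⁻: pKₐ(CF₃COOH) ≈ 0.2
(CH₃)₂CH–OAc loses AcO⁻: pKₐ(CH₃COOH) ≈ 4.8
(CH₃)₂CH–OPh loses PhO⁻: pKₐ(C₆H₅OH (phenol)) ≈ 10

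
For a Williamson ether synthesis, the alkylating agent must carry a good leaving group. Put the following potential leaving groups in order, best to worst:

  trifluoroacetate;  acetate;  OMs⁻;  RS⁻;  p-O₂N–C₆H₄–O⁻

OMs⁻: pKₐ(CH₃SO₃H (MsOH)) ≈ -1.9
trifluoroacetate: pKₐ(CF₃COOH) ≈ 0.2
acetate: pKₐ(CH₃COOH) ≈ 4.8 — resonance-stabilised but still a weak base
p-O₂N–C₆H₄–O⁻: pKₐ(p-nitrophenol) ≈ 7.2
RS⁻: pKₐ(RSH (a thiol)) ≈ 10.5 — moderately basic; rarely leaves without activation

OMs⁻ > trifluoroacetate > acetate > p-O₂N–C₆H₄–O⁻ > RS⁻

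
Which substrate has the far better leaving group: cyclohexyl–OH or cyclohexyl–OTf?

cyclohexyl–OTf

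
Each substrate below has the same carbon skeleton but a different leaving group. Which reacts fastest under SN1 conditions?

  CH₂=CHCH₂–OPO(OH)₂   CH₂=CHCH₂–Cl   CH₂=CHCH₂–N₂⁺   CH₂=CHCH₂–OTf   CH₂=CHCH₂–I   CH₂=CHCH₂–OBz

CH₂=CHCH₂–N₂⁺

The skeletons are identical, so relative rate is governed entirely by leaving-group ability.
A good leaving group is a weak base: the lower the pKₐ of its conjugate acid, the more readily it departs.
CH₂=CHCH₂–N₂⁺ loses N₂: no meaningful conjugate acid; N₂ departs as an exceptionally stable neutral molecule
CH₂=CHCH₂–OTf loses OTf⁻: pKₐ(CF₃SO₃H (triflic acid)) ≈ -14
CH₂=CHCH₂–I loses I⁻: pKₐ(HI) ≈ -10
CH₂=CHCH₂–Cl loses Cl⁻: pKₐ(HCl) ≈ -7
CH₂=CHCH₂–OPO(OH)₂ loses H₂PO₄⁻: pKₐ(H₃PO₄) ≈ 2.1
CH₂=CHCH₂–OBz loses PhCOO⁻: pKₐ(C₆H₅COOH) ≈ 4.2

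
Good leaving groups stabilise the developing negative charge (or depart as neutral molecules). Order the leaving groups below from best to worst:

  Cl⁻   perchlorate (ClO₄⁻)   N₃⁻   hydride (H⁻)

A good leaving group is a weak base: the lower the pKₐ of its conjugate acid, the more readily it departs.
perchlorate (ClO₄⁻): pKₐ(HClO₄) ≈ -10
Cl⁻: pKₐ(HCl) ≈ -7
N₃⁻: pKₐ(HN₃) ≈ 4.7
hydride (H⁻): pKₐ(H₂) ≈ 36

perchlorate (ClO₄⁻) > Cl⁻ > N₃⁻ > hydride (H⁻)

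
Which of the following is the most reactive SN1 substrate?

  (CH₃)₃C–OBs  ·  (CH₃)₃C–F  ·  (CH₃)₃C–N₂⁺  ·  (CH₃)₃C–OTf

With the same alkyl group throughout, only the leaving group differentiates the rates.
The more stable X⁻ (or X) is on its own — i.e. the weaker a base it is — the better a leaving group it makes.
(CH₃)₃C–N₂⁺ loses N₂: no meaningful conjugate acid; N₂ departs as an exceptionally stable neutral molecule
(CH₃)₃C–OTf loses OTf⁻: pKₐ(CF₃SO₃H (triflic acid)) ≈ -14
(CH₃)₃C–OBs loses OBs⁻: pKₐ(p-BrC₆H₄SO₃H) ≈ -2.8
(CH₃)₃C–F loses F⁻: pKₐ(HF) ≈ 3.2

(CH₃)₃C–N₂⁺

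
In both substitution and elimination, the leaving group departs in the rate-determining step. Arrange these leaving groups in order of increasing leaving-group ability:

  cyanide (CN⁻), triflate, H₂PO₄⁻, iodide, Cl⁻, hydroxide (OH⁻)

hydroxide (OH⁻) < cyanide (CN⁻) < H₂PO₄⁻ < Cl⁻ < iodide < triflate

triflate: pKₐ(CF₃SO₃H (triflic acid)) ≈ -14
iodide: pKₐ(HI) ≈ -10
Cl⁻: pKₐ(HCl) ≈ -7
H₂PO₄⁻: pKₐ(H₃PO₄) ≈ 2.1
cyanide (CN⁻): pKₐ(HCN) ≈ 9.2
hydroxide (OH⁻): pKₐ(H₂O) ≈ 15.7
Reversing gives the worst-to-best order requested.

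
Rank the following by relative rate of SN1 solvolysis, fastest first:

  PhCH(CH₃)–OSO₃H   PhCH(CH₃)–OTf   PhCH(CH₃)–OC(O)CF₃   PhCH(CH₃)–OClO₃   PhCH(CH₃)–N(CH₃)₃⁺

The skeletons are identical, so relative rate is governed entirely by leaving-group ability.
A good leaving group is a weak base: the lower the pKₐ of its conjugate acid, the more readily it departs.
PhCH(CH₃)–OTf loses OTf⁻: pKₐ(CF₃SO₃H (triflic acid)) ≈ -14
PhCH(CH₃)–OClO₃ loses ClO₄⁻: pKₐ(HClO₄) ≈ -10
PhCH(CH₃)–OSO₃H loses HSO₄⁻: pKₐ(H₂SO₄) ≈ -3
PhCH(CH₃)–OC(O)CF₃ loses CF₃COO⁻: pKₐ(CF₃COOH) ≈ 0.2
PhCH(CH₃)–N(CH₃)₃⁺ loses NR'₃: pKₐ(R'₃NH⁺) ≈ 10.7

PhCH(CH₃)–OTf > PhCH(CH₃)–OClO₃ > PhCH(CH₃)–OSO₃H > PhCH(CH₃)–OC(O)CF₃ > PhCH(CH₃)–N(CH₃)₃⁺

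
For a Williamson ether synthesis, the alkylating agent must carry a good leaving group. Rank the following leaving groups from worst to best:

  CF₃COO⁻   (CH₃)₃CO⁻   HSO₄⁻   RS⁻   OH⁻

A good leaving group is a weak base: the lower the pKₐ of its conjugate acid, the more readily it departs.
HSO₄⁻: pKₐ(H₂SO₄) ≈ -3
CF₃COO⁻: pKₐ(CF₃COOH) ≈ 0.2 — strongly electron-withdrawing CF₃ stabilises the carboxylate
RS⁻: pKₐ(RSH (a thiol)) ≈ 10.5 — moderately basic; rarely leaves without activation
OH⁻: pKₐ(H₂O) ≈ 15.7 — strong base; essentially never leaves without prior activation
(CH₃)₃CO⁻: pKₐ(t-BuOH) ≈ 18 — bulky, strongly basic alkoxide
The question asks for worst first, so the sequence is read in increasing leaving-group ability.

(CH₃)₃CO⁻ < OH⁻ < RS⁻ < CF₃COO⁻ < HSO₄⁻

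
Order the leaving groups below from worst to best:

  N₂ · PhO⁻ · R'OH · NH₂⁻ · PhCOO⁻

NH₂⁻ < PhO⁻ < PhCOO⁻ < R'OH < N₂

A good leaving group is a weak base: the lower the pKₐ of its conjugate acid, the more readily it departs.
N₂: no meaningful conjugate acid; N₂ departs as an exceptionally stable neutral molecule
R'OH: pKₐ(R'OH₂⁺) ≈ -2.4
PhCOO⁻: pKₐ(C₆H₅COOH) ≈ 4.2
PhO⁻: pKₐ(C₆H₅OH (phenol)) ≈ 10
NH₂⁻: pKₐ(NH₃) ≈ 38
The question asks for worst first, so the sequence is read in increasing leaving-group ability.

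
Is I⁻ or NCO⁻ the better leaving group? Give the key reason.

I⁻

I⁻ is the better leaving group.
pKₐ(HI) ≈ -10 versus pKₐ(HOCN) ≈ 3.5: I⁻ is the much weaker base.
Large, highly polarisable; very weak base.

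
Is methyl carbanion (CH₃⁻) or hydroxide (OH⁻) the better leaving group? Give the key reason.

hydroxide (OH⁻) is the better leaving group.
pKₐ(H₂O) ≈ 15.7 versus pKₐ(CH₄) ≈ 48: hydroxide (OH⁻) is the much weaker base.
Strong base; essentially never leaves without prior activation.

hydroxide (OH⁻)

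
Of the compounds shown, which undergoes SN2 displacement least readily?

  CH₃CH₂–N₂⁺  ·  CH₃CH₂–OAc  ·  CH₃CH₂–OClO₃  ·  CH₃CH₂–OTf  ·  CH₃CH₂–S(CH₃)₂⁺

With the same alkyl group throughout, only the leaving group differentiates the rates.
The more stable X⁻ (or X) is on its own — i.e. the weaker a base it is — the better a leaving group it makes.
CH₃CH₂–N₂⁺ loses N₂: no meaningful conjugate acid; N₂ departs as an exceptionally stable neutral molecule
CH₃CH₂–OTf loses OTf⁻: pKₐ(CF₃SO₃H (triflic acid)) ≈ -14
CH₃CH₂–OClO₃ loses ClO₄⁻: pKₐ(HClO₄) ≈ -10
CH₃CH₂–S(CH₃)₂⁺ loses SR'₂: pKₐ(R'₂SH⁺) ≈ -7
CH₃CH₂–OAc loses AcO⁻: pKₐ(CH₃COOH) ≈ 4.8

CH₃CH₂–OAc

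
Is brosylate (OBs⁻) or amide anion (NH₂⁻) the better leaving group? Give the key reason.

brosylate (OBs⁻)

brosylate (OBs⁻) is the better leaving group.
pKₐ(p-BrC₆H₄SO₃H) ≈ -2.8 versus pKₐ(NH₃) ≈ 38: brosylate (OBs⁻) is the much weaker base.
Arenesulfonate with a p-bromo substituent.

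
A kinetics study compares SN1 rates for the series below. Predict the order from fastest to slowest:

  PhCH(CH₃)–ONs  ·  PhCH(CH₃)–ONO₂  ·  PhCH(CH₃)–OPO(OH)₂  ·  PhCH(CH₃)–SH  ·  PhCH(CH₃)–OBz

PhCH(CH₃)–ONs > PhCH(CH₃)–ONO₂ > PhCH(CH₃)–OPO(OH)₂ > PhCH(CH₃)–OBz > PhCH(CH₃)–SH

With the same alkyl group throughout, only the leaving group differentiates the rates.
A good leaving group is a weak base: the lower the pKₐ of its conjugate acid, the more readily it departs.
PhCH(CH₃)–ONs loses ONs⁻: pKₐ(p-O₂NC₆H₄SO₃H) ≈ -3.5
PhCH(CH₃)–ONO₂ loses NO₃⁻: pKₐ(HNO₃) ≈ -1.3
PhCH(CH₃)–OPO(OH)₂ loses H₂PO₄⁻: pKₐ(H₃PO₄) ≈ 2.1
PhCH(CH₃)–OBz loses PhCOO⁻: pKₐ(C₆H₅COOH) ≈ 4.2
PhCH(CH₃)–SH loses HS⁻: pKₐ(H₂S) ≈ 7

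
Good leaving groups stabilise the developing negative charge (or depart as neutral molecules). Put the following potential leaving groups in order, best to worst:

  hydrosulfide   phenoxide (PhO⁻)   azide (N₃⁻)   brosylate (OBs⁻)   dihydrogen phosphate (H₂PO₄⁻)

brosylate (OBs⁻) > dihydrogen phosphate (H₂PO₄⁻) > azide (N₃⁻) > hydrosulfide > phenoxide (PhO⁻)

The more stable X⁻ (or X) is on its own — i.e. the weaker a base it is — the better a leaving group it makes.
brosylate (OBs⁻): pKₐ(p-BrC₆H₄SO₃H) ≈ -2.8 — arenesulfonate with a p-bromo substituent
dihydrogen phosphate (H₂PO₄⁻): pKₐ(H₃PO₄) ≈ 2.1
azide (N₃⁻): pKₐ(HN₃) ≈ 4.7 — linear, resonance-stabilised
hydrosulfide: pKₐ(H₂S) ≈ 7 — larger and more polarisable than the oxygen analogue
phenoxide (PhO⁻): pKₐ(C₆H₅OH (phenol)) ≈ 10 — resonance into the ring helps, but still a poor LG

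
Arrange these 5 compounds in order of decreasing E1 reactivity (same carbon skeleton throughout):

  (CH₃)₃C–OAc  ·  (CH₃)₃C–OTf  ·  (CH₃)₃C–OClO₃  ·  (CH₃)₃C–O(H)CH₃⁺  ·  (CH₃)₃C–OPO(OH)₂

(CH₃)₃C–OTf > (CH₃)₃C–OClO₃ > (CH₃)₃C–O(H)CH₃⁺ > (CH₃)₃C–OPO(OH)₂ > (CH₃)₃C–OAc

The skeletons are identical, so relative rate is governed entirely by leaving-group ability.
The more stable X⁻ (or X) is on its own — i.e. the weaker a base it is — the better a leaving group it makes.
(CH₃)₃C–OTf loses OTf⁻: pKₐ(CF₃SO₃H (triflic acid)) ≈ -14
(CH₃)₃C–OClO₃ loses ClO₄⁻: pKₐ(HClO₄) ≈ -10
(CH₃)₃C–O(H)CH₃⁺ loses R'OH: pKₐ(R'OH₂⁺) ≈ -2.4
(CH₃)₃C–OPO(OH)₂ loses H₂PO₄⁻: pKₐ(H₃PO₄) ≈ 2.1
(CH₃)₃C–OAc loses AcO⁻: pKₐ(CH₃COOH) ≈ 4.8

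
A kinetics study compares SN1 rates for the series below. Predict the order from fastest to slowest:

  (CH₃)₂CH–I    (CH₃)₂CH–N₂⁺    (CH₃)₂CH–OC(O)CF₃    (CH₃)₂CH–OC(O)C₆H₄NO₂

(CH₃)₂CH–N₂⁺ > (CH₃)₂CH–I > (CH₃)₂CH–OC(O)CF₃ > (CH₃)₂CH–OC(O)C₆H₄NO₂

With the same alkyl group throughout, only the leaving group differentiates the rates.
A good leaving group is a weak base: the lower the pKₐ of its conjugate acid, the more readily it departs.
(CH₃)₂CH–N₂⁺ loses N₂: no meaningful conjugate acid; N₂ departs as an exceptionally stable neutral molecule
(CH₃)₂CH–I loses I⁻: pKₐ(HI) ≈ -10
(CH₃)₂CH–OC(O)CF₃ loses CF₃COO⁻: pKₐ(CF₃COOH) ≈ 0.2
(CH₃)₂CH–OC(O)C₆H₄NO₂ loses p-O₂N–C₆H₄–COO⁻: pKₐ(p-nitrobenzoic acid) ≈ 3.4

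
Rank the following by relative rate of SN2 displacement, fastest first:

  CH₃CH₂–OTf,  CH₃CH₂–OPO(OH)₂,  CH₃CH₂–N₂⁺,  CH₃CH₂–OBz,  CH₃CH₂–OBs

CH₃CH₂–N₂⁺ > CH₃CH₂–OTf > CH₃CH₂–OBs > CH₃CH₂–OPO(OH)₂ > CH₃CH₂–OBz

With the same alkyl group throughout, only the leaving group differentiates the rates.
A good leaving group is a weak base: the lower the pKₐ of its conjugate acid, the more readily it departs.
CH₃CH₂–N₂⁺ loses N₂: no meaningful conjugate acid; N₂ departs as an exceptionally stable neutral molecule
CH₃CH₂–OTf loses OTf⁻: pKₐ(CF₃SO₃H (triflic acid)) ≈ -14
CH₃CH₂–OBs loses OBs⁻: pKₐ(p-BrC₆H₄SO₃H) ≈ -2.8
CH₃CH₂–OPO(OH)₂ loses H₂PO₄⁻: pKₐ(H₃PO₄) ≈ 2.1
CH₃CH₂–OBz loses PhCOO⁻: pKₐ(C₆H₅COOH) ≈ 4.2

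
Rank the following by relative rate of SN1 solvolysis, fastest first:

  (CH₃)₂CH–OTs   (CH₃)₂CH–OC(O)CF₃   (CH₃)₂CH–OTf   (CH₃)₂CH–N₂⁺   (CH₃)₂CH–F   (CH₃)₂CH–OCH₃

(CH₃)₂CH–N₂⁺ > (CH₃)₂CH–OTf > (CH₃)₂CH–OTs > (CH₃)₂CH–OC(O)CF₃ > (CH₃)₂CH–F > (CH₃)₂CH–OCH₃

Same R in every case — rank the leaving groups.
The more stable X⁻ (or X) is on its own — i.e. the weaker a base it is — the better a leaving group it makes.
(CH₃)₂CH–N₂⁺ loses N₂: no meaningful conjugate acid; N₂ departs as an exceptionally stable neutral molecule
(CH₃)₂CH–OTf loses OTf⁻: pKₐ(CF₃SO₃H (triflic acid)) ≈ -14
(CH₃)₂CH–OTs loses OTs⁻: pKₐ(p-CH₃C₆H₄SO₃H (TsOH)) ≈ -2.8
(CH₃)₂CH–OC(O)CF₃ loses CF₃COO⁻: pKₐ(CF₃COOH) ≈ 0.2
(CH₃)₂CH–F loses F⁻: pKₐ(HF) ≈ 3.2
(CH₃)₂CH–OCH₃ loses CH₃O⁻: pKₐ(CH₃OH) ≈ 15.5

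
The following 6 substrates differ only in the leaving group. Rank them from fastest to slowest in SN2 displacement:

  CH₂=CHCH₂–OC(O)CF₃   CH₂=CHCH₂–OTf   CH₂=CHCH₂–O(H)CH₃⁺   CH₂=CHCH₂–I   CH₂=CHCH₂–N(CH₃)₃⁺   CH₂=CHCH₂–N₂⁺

CH₂=CHCH₂–N₂⁺ > CH₂=CHCH₂–OTf > CH₂=CHCH₂–I > CH₂=CHCH₂–O(H)CH₃⁺ > CH₂=CHCH₂–OC(O)CF₃ > CH₂=CHCH₂–N(CH₃)₃⁺

The skeletons are identical, so relative rate is governed entirely by leaving-group ability.
A good leaving group is a weak base: the lower the pKₐ of its conjugate acid, the more readily it departs.
CH₂=CHCH₂–N₂⁺ loses N₂: no meaningful conjugate acid; N₂ departs as an exceptionally stable neutral molecule
CH₂=CHCH₂–OTf loses OTf⁻: pKₐ(CF₃SO₃H (triflic acid)) ≈ -14
CH₂=CHCH₂–I loses I⁻: pKₐ(HI) ≈ -10
CH₂=CHCH₂–O(H)CH₃⁺ loses R'OH: pKₐ(R'OH₂⁺) ≈ -2.4
CH₂=CHCH₂–OC(O)CF₃ loses CF₃COO⁻: pKₐ(CF₃COOH) ≈ 0.2
CH₂=CHCH₂–N(CH₃)₃⁺ loses NR'₃: pKₐ(R'₃NH⁺) ≈ 10.7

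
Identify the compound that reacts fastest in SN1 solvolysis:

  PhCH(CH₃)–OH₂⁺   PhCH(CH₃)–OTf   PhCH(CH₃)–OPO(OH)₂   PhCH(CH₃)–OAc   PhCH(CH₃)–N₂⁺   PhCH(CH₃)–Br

PhCH(CH₃)–N₂⁺

Same R in every case — rank the leaving groups.
Leaving-group ability tracks the stability of the departed species; conjugate-acid pKₐ is the usual yardstick (lower pKₐ → better LG).
PhCH(CH₃)–N₂⁺ loses N₂: no meaningful conjugate acid; N₂ departs as an exceptionally stable neutral molecule
PhCH(CH₃)–OTf loses OTf⁻: pKₐ(CF₃SO₃H (triflic acid)) ≈ -14
PhCH(CH₃)–Br loses Br⁻: pKₐ(HBr) ≈ -9
PhCH(CH₃)–OH₂⁺ loses H₂O: pKₐ(H₃O⁺) ≈ -1.7
PhCH(CH₃)–OPO(OH)₂ loses H₂PO₄⁻: pKₐ(H₃PO₄) ≈ 2.1
PhCH(CH₃)–OAc loses AcO⁻: pKₐ(CH₃COOH) ≈ 4.8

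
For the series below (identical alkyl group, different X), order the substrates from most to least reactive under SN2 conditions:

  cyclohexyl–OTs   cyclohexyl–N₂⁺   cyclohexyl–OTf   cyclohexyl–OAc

cyclohexyl–N₂⁺ > cyclohexyl–OTf > cyclohexyl–OTs > cyclohexyl–OAc

Identical carbon frameworks mean the comparison reduces to leaving-group quality.
Rank by basicity of the departing species: weakest base leaves most easily.
cyclohexyl–N₂⁺ loses N₂: no meaningful conjugate acid; N₂ departs as an exceptionally stable neutral molecule
cyclohexyl–OTf loses OTf⁻: pKₐ(CF₃SO₃H (triflic acid)) ≈ -14
cyclohexyl–OTs loses OTs⁻: pKₐ(p-CH₃C₆H₄SO₃H (TsOH)) ≈ -2.8
cyclohexyl–OAc loses AcO⁻: pKₐ(CH₃COOH) ≈ 4.8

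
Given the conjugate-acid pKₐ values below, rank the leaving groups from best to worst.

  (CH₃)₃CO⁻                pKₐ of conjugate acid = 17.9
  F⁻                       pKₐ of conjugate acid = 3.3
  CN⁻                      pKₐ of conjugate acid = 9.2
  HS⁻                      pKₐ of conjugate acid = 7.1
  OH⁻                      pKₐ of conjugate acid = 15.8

F⁻ > HS⁻ > CN⁻ > OH⁻ > (CH₃)₃CO⁻

Lower conjugate-acid pKₐ ⇒ weaker base ⇒ better leaving group.
Sorting by the given values: F⁻ (3.3), HS⁻ (7.1), CN⁻ (9.2), OH⁻ (15.8), (CH₃)₃CO⁻ (17.9).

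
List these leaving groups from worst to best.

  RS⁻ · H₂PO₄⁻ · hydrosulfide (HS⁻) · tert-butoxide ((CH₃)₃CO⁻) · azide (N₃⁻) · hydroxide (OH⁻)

tert-butoxide ((CH₃)₃CO⁻) < hydroxide (OH⁻) < RS⁻ < hydrosulfide (HS⁻) < azide (N₃⁻) < H₂PO₄⁻

Leaving-group ability tracks the stability of the departed species; conjugate-acid pKₐ is the usual yardstick (lower pKₐ → better LG).
H₂PO₄⁻: pKₐ(H₃PO₄) ≈ 2.1
azide (N₃⁻): pKₐ(HN₃) ≈ 4.7 — linear, resonance-stabilised
hydrosulfide (HS⁻): pKₐ(H₂S) ≈ 7
RS⁻: pKₐ(RSH (a thiol)) ≈ 10.5
hydroxide (OH⁻): pKₐ(H₂O) ≈ 15.7
tert-butoxide ((CH₃)₃CO⁻): pKₐ(t-BuOH) ≈ 18
Reversing gives the worst-to-best order requested.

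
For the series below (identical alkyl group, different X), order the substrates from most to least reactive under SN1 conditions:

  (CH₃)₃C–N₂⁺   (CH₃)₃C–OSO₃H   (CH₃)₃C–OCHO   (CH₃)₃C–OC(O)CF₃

(CH₃)₃C–N₂⁺ > (CH₃)₃C–OSO₃H > (CH₃)₃C–OC(O)CF₃ > (CH₃)₃C–OCHO

Same R in every case — rank the leaving groups.
Rank by basicity of the departing species: weakest base leaves most easily.
(CH₃)₃C–N₂⁺ loses N₂: no meaningful conjugate acid; N₂ departs as an exceptionally stable neutral molecule
(CH₃)₃C–OSO₃H loses HSO₄⁻: pKₐ(H₂SO₄) ≈ -3
(CH₃)₃C–OC(O)CF₃ loses CF₃COO⁻: pKₐ(CF₃COOH) ≈ 0.2
(CH₃)₃C–OCHO loses HCOO⁻: pKₐ(HCOOH) ≈ 3.8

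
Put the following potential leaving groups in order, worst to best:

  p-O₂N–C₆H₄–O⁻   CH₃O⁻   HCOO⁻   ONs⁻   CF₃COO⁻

CH₃O⁻ < p-O₂N–C₆H₄–O⁻ < HCOO⁻ < CF₃COO⁻ < ONs⁻

Rank by basicity of the departing species: weakest base leaves most easily.
ONs⁻: pKₐ(p-O₂NC₆H₄SO₃H) ≈ -3.5
CF₃COO⁻: pKₐ(CF₃COOH) ≈ 0.2
HCOO⁻: pKₐ(HCOOH) ≈ 3.8
p-O₂N–C₆H₄–O⁻: pKₐ(p-nitrophenol) ≈ 7.2
CH₃O⁻: pKₐ(CH₃OH) ≈ 15.5
Listed from poorest to best leaving group as asked.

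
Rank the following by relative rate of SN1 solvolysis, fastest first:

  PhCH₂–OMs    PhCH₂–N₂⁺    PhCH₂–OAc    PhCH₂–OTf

Identical carbon frameworks mean the comparison reduces to leaving-group quality.
The more stable X⁻ (or X) is on its own — i.e. the weaker a base it is — the better a leaving group it makes.
PhCH₂–N₂⁺ loses N₂: no meaningful conjugate acid; N₂ departs as an exceptionally stable neutral molecule
PhCH₂–OTf loses OTf⁻: pKₐ(CF₃SO₃H (triflic acid)) ≈ -14
PhCH₂–OMs loses OMs⁻: pKₐ(CH₃SO₃H (MsOH)) ≈ -1.9
PhCH₂–OAc loses AcO⁻: pKₐ(CH₃COOH) ≈ 4.8

PhCH₂–N₂⁺ > PhCH₂–OTf > PhCH₂–OMs > PhCH₂–OAc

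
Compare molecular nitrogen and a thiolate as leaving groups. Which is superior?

molecular nitrogen

molecular nitrogen is the better leaving group.
N₂ is the ultimate leaving group — it departs as an exceptionally stable neutral molecule, whereas a thiolate (pKₐ(RSH (a thiol)) ≈ 10.5) is far more basic.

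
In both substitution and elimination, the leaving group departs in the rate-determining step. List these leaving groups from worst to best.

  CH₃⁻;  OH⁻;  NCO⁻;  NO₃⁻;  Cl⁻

Cl⁻: pKₐ(HCl) ≈ -7
NO₃⁻: pKₐ(HNO₃) ≈ -1.3
NCO⁻: pKₐ(HOCN) ≈ 3.5
OH⁻: pKₐ(H₂O) ≈ 15.7
CH₃⁻: pKₐ(CH₄) ≈ 48
The question asks for worst first, so the sequence is read in increasing leaving-group ability.

CH₃⁻ < OH⁻ < NCO⁻ < NO₃⁻ < Cl⁻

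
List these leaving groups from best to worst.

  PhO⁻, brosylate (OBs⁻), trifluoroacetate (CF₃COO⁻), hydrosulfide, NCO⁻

brosylate (OBs⁻): pKₐ(p-BrC₆H₄SO₃H) ≈ -2.8
trifluoroacetate (CF₃COO⁻): pKₐ(CF₃COOH) ≈ 0.2
NCO⁻: pKₐ(HOCN) ≈ 3.5
hydrosulfide: pKₐ(H₂S) ≈ 7
PhO⁻: pKₐ(C₆H₅OH (phenol)) ≈ 10

brosylate (OBs⁻) > trifluoroacetate (CF₃COO⁻) > NCO⁻ > hydrosulfide > PhO⁻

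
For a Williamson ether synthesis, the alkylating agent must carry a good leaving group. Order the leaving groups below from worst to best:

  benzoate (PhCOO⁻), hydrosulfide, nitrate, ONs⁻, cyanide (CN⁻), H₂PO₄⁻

The more stable X⁻ (or X) is on its own — i.e. the weaker a base it is — the better a leaving group it makes.
ONs⁻: pKₐ(p-O₂NC₆H₄SO₃H) ≈ -3.5
nitrate: pKₐ(HNO₃) ≈ -1.3
H₂PO₄⁻: pKₐ(H₃PO₄) ≈ 2.1
benzoate (PhCOO⁻): pKₐ(C₆H₅COOH) ≈ 4.2
hydrosulfide: pKₐ(H₂S) ≈ 7
cyanide (CN⁻): pKₐ(HCN) ≈ 9.2
Reversing gives the worst-to-best order requested.

cyanide (CN⁻) < hydrosulfide < benzoate (PhCOO⁻) < H₂PO₄⁻ < nitrate < ONs⁻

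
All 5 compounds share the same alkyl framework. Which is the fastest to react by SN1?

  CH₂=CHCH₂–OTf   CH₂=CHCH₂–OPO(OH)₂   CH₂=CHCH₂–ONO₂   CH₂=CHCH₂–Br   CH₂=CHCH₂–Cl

CH₂=CHCH₂–OTf

Same R in every case — rank the leaving groups.
Rank by basicity of the departing species: weakest base leaves most easily.
CH₂=CHCH₂–OTf loses OTf⁻: pKₐ(CF₃SO₃H (triflic acid)) ≈ -14
CH₂=CHCH₂–Br loses Br⁻: pKₐ(HBr) ≈ -9
CH₂=CHCH₂–Cl loses Cl⁻: pKₐ(HCl) ≈ -7
CH₂=CHCH₂–ONO₂ loses NO₃⁻: pKₐ(HNO₃) ≈ -1.3
CH₂=CHCH₂–OPO(OH)₂ loses H₂PO₄⁻: pKₐ(H₃PO₄) ≈ 2.1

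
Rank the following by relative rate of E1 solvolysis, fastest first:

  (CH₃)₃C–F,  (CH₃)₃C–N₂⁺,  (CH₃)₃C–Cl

(CH₃)₃C–N₂⁺ > (CH₃)₃C–Cl > (CH₃)₃C–F

With the same alkyl group throughout, only the leaving group differentiates the rates.
Leaving-group ability tracks the stability of the departed species; conjugate-acid pKₐ is the usual yardstick (lower pKₐ → better LG).
(CH₃)₃C–N₂⁺ loses N₂: no meaningful conjugate acid; N₂ departs as an exceptionally stable neutral molecule
(CH₃)₃C–Cl loses Cl⁻: pKₐ(HCl) ≈ -7
(CH₃)₃C–F loses F⁻: pKₐ(HF) ≈ 3.2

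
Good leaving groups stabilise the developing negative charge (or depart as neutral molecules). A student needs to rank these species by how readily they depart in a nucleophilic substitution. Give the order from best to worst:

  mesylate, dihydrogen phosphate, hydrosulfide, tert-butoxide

mesylate: pKₐ(CH₃SO₃H (MsOH)) ≈ -1.9 — resonance-delocalised alkanesulfonate
dihydrogen phosphate: pKₐ(H₃PO₄) ≈ 2.1
hydrosulfide: pKₐ(H₂S) ≈ 7
tert-butoxide: pKₐ(t-BuOH) ≈ 18 — bulky, strongly basic alkoxide

mesylate > dihydrogen phosphate > hydrosulfide > tert-butoxide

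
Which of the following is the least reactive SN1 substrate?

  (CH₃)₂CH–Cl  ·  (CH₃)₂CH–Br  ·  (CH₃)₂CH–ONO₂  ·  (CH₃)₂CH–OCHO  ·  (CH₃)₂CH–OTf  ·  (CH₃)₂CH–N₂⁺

(CH₃)₂CH–OCHO

Identical carbon frameworks mean the comparison reduces to leaving-group quality.
A good leaving group is a weak base: the lower the pKₐ of its conjugate acid, the more readily it departs.
(CH₃)₂CH–N₂⁺ loses N₂: no meaningful conjugate acid; N₂ departs as an exceptionally stable neutral molecule
(CH₃)₂CH–OTf loses OTf⁻: pKₐ(CF₃SO₃H (triflic acid)) ≈ -14
(CH₃)₂CH–Br loses Br⁻: pKₐ(HBr) ≈ -9
(CH₃)₂CH–Cl loses Cl⁻: pKₐ(HCl) ≈ -7
(CH₃)₂CH–ONO₂ loses NO₃⁻: pKₐ(HNO₃) ≈ -1.3
(CH₃)₂CH–OCHO loses HCOO⁻: pKₐ(HCOOH) ≈ 3.8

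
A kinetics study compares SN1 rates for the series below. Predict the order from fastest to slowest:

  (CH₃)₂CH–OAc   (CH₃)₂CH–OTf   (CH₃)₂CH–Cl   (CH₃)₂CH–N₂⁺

(CH₃)₂CH–N₂⁺ > (CH₃)₂CH–OTf > (CH₃)₂CH–Cl > (CH₃)₂CH–OAc

The skeletons are identical, so relative rate is governed entirely by leaving-group ability.
The more stable X⁻ (or X) is on its own — i.e. the weaker a base it is — the better a leaving group it makes.
(CH₃)₂CH–N₂⁺ loses N₂: no meaningful conjugate acid; N₂ departs as an exceptionally stable neutral molecule
(CH₃)₂CH–OTf loses OTf⁻: pKₐ(CF₃SO₃H (triflic acid)) ≈ -14
(CH₃)₂CH–Cl loses Cl⁻: pKₐ(HCl) ≈ -7
(CH₃)₂CH–OAc loses AcO⁻: pKₐ(CH₃COOH) ≈ 4.8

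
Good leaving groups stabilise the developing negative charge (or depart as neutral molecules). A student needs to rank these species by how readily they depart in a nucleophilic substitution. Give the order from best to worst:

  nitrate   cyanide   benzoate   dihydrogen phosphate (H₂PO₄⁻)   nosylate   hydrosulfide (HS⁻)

nosylate > nitrate > dihydrogen phosphate (H₂PO₄⁻) > benzoate > hydrosulfide (HS⁻) > cyanide

nosylate: pKₐ(p-O₂NC₆H₄SO₃H) ≈ -3.5
nitrate: pKₐ(HNO₃) ≈ -1.3
dihydrogen phosphate (H₂PO₄⁻): pKₐ(H₃PO₄) ≈ 2.1
benzoate: pKₐ(C₆H₅COOH) ≈ 4.2
hydrosulfide (HS⁻): pKₐ(H₂S) ≈ 7
cyanide: pKₐ(HCN) ≈ 9.2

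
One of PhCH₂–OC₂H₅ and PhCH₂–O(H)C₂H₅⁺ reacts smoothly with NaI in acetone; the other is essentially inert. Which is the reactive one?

From PhCH₂–OC₂H₅ the departing group would be CH₃CH₂O⁻ (pKₐ(CH₃CH₂OH) ≈ 16). Strong base; alkoxides do not leave unassisted.
From PhCH₂–O(H)C₂H₅⁺ the leaving group is R'OH (pKₐ(R'OH₂⁺) ≈ -2.4). Neutral; leaves from a protonated ether (an oxonium ion, R–O(H)R'⁺).
(In practice PhCH₂–O(H)C₂H₅⁺ is made from PhCH₂–OC₂H₅ by protonation with concentrated HBr, allowing neutral ethanol, rather than ethoxide, to depart.)

PhCH₂–O(H)C₂H₅⁺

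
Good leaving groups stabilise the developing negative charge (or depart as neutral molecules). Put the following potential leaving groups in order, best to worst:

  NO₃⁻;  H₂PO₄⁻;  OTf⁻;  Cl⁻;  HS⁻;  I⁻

OTf⁻ > I⁻ > Cl⁻ > NO₃⁻ > H₂PO₄⁻ > HS⁻

Rank by basicity of the departing species: weakest base leaves most easily.
OTf⁻: pKₐ(CF₃SO₃H (triflic acid)) ≈ -14 — charge spread over three oxygens and a CF₃ group; the premier leaving group in synthesis
I⁻: pKₐ(HI) ≈ -10 — large, highly polarisable; very weak base
Cl⁻: pKₐ(HCl) ≈ -7 — moderately weak base
NO₃⁻: pKₐ(HNO₃) ≈ -1.3 — resonance-delocalised over three oxygens
H₂PO₄⁻: pKₐ(H₃PO₄) ≈ 2.1
HS⁻: pKₐ(H₂S) ≈ 7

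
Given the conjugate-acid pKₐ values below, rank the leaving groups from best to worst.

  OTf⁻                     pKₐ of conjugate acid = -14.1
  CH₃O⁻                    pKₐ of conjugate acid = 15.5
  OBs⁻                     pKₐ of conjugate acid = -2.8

OTf⁻ > OBs⁻ > CH₃O⁻

Lower conjugate-acid pKₐ ⇒ weaker base ⇒ better leaving group.
Sorting by the given values: OTf⁻ (-14.1), OBs⁻ (-2.8), CH₃O⁻ (15.5).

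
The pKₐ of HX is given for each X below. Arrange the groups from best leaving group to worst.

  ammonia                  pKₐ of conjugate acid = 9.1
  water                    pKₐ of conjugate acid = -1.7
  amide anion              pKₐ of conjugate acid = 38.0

water > ammonia > amide anion

Lower conjugate-acid pKₐ ⇒ weaker base ⇒ better leaving group.
Sorting by the given values: water (-1.7), ammonia (9.1), amide anion (38.0).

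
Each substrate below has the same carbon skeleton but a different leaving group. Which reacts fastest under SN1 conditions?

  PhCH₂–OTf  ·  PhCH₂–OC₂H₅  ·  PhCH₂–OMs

The skeletons are identical, so relative rate is governed entirely by leaving-group ability.
The more stable X⁻ (or X) is on its own — i.e. the weaker a base it is — the better a leaving group it makes.
PhCH₂–OTf loses OTf⁻: pKₐ(CF₃SO₃H (triflic acid)) ≈ -14
PhCH₂–OMs loses OMs⁻: pKₐ(CH₃SO₃H (MsOH)) ≈ -1.9
PhCH₂–OC₂H₅ loses CH₃CH₂O⁻: pKₐ(CH₃CH₂OH) ≈ 16

PhCH₂–OTf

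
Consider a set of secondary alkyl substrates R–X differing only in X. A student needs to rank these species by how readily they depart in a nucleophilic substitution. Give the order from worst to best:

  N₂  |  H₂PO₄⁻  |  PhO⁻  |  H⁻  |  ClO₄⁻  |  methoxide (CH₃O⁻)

H⁻ < methoxide (CH₃O⁻) < PhO⁻ < H₂PO₄⁻ < ClO₄⁻ < N₂

A good leaving group is a weak base: the lower the pKₐ of its conjugate acid, the more readily it departs.
N₂: no meaningful conjugate acid; N₂ departs as an exceptionally stable neutral molecule
ClO₄⁻: pKₐ(HClO₄) ≈ -10
H₂PO₄⁻: pKₐ(H₃PO₄) ≈ 2.1
PhO⁻: pKₐ(C₆H₅OH (phenol)) ≈ 10 — resonance into the ring helps, but still a poor LG
methoxide (CH₃O⁻): pKₐ(CH₃OH) ≈ 15.5 — strong base; alkoxides do not leave unassisted
H⁻: pKₐ(H₂) ≈ 36 — extremely strong base; leaves only in special hydride-transfer contexts
Listed from poorest to best leaving group as asked.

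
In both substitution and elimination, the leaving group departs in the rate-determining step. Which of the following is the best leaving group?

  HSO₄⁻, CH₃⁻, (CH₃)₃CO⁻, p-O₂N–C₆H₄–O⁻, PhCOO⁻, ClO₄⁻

ClO₄⁻

Leaving-group ability tracks the stability of the departed species; conjugate-acid pKₐ is the usual yardstick (lower pKₐ → better LG).
ClO₄⁻: pKₐ(HClO₄) ≈ -10
HSO₄⁻: pKₐ(H₂SO₄) ≈ -3
PhCOO⁻: pKₐ(C₆H₅COOH) ≈ 4.2
p-O₂N–C₆H₄–O⁻: pKₐ(p-nitrophenol) ≈ 7.2
(CH₃)₃CO⁻: pKₐ(t-BuOH) ≈ 18
CH₃⁻: pKₐ(CH₄) ≈ 48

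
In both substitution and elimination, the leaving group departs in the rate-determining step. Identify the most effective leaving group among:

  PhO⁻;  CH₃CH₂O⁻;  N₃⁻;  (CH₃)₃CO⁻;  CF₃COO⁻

CF₃COO⁻

Leaving-group ability tracks the stability of the departed species; conjugate-acid pKₐ is the usual yardstick (lower pKₐ → better LG).
CF₃COO⁻: pKₐ(CF₃COOH) ≈ 0.2
N₃⁻: pKₐ(HN₃) ≈ 4.7
PhO⁻: pKₐ(C₆H₅OH (phenol)) ≈ 10
CH₃CH₂O⁻: pKₐ(CH₃CH₂OH) ≈ 16
(CH₃)₃CO⁻: pKₐ(t-BuOH) ≈ 18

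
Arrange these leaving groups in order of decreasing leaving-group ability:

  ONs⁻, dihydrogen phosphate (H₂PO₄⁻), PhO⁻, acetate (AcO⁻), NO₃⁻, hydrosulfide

ONs⁻ > NO₃⁻ > dihydrogen phosphate (H₂PO₄⁻) > acetate (AcO⁻) > hydrosulfide > PhO⁻

The more stable X⁻ (or X) is on its own — i.e. the weaker a base it is — the better a leaving group it makes.
ONs⁻: pKₐ(p-O₂NC₆H₄SO₃H) ≈ -3.5
NO₃⁻: pKₐ(HNO₃) ≈ -1.3
dihydrogen phosphate (H₂PO₄⁻): pKₐ(H₃PO₄) ≈ 2.1
acetate (AcO⁻): pKₐ(CH₃COOH) ≈ 4.8
hydrosulfide: pKₐ(H₂S) ≈ 7
PhO⁻: pKₐ(C₆H₅OH (phenol)) ≈ 10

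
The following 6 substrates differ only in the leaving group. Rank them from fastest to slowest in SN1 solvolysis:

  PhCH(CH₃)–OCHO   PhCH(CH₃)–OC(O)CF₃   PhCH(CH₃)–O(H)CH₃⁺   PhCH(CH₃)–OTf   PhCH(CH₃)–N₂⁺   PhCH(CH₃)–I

PhCH(CH₃)–N₂⁺ > PhCH(CH₃)–OTf > PhCH(CH₃)–I > PhCH(CH₃)–O(H)CH₃⁺ > PhCH(CH₃)–OC(O)CF₃ > PhCH(CH₃)–OCHO

Identical carbon frameworks mean the comparison reduces to leaving-group quality.
The more stable X⁻ (or X) is on its own — i.e. the weaker a base it is — the better a leaving group it makes.
PhCH(CH₃)–N₂⁺ loses N₂: no meaningful conjugate acid; N₂ departs as an exceptionally stable neutral molecule
PhCH(CH₃)–OTf loses OTf⁻: pKₐ(CF₃SO₃H (triflic acid)) ≈ -14
PhCH(CH₃)–I loses I⁻: pKₐ(HI) ≈ -10
PhCH(CH₃)–O(H)CH₃⁺ loses R'OH: pKₐ(R'OH₂⁺) ≈ -2.4
PhCH(CH₃)–OC(O)CF₃ loses CF₃COO⁻: pKₐ(CF₃COOH) ≈ 0.2
PhCH(CH₃)–OCHO loses HCOO⁻: pKₐ(HCOOH) ≈ 3.8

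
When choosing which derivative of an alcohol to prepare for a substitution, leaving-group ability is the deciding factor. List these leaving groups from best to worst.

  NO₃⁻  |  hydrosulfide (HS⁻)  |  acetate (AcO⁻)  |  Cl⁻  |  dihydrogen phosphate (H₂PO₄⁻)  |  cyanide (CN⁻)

Cl⁻ > NO₃⁻ > dihydrogen phosphate (H₂PO₄⁻) > acetate (AcO⁻) > hydrosulfide (HS⁻) > cyanide (CN⁻)

Leaving-group ability tracks the stability of the departed species; conjugate-acid pKₐ is the usual yardstick (lower pKₐ → better LG).
Cl⁻: pKₐ(HCl) ≈ -7 — moderately weak base
NO₃⁻: pKₐ(HNO₃) ≈ -1.3 — resonance-delocalised over three oxygens
dihydrogen phosphate (H₂PO₄⁻): pKₐ(H₃PO₄) ≈ 2.1 — moderate base; biological leaving group after further activation
acetate (AcO⁻): pKₐ(CH₃COOH) ≈ 4.8 — resonance-stabilised but still a weak base
hydrosulfide (HS⁻): pKₐ(H₂S) ≈ 7 — larger and more polarisable than the oxygen analogue
cyanide (CN⁻): pKₐ(HCN) ≈ 9.2 — sp carbon stabilises the charge somewhat, but still a poor LG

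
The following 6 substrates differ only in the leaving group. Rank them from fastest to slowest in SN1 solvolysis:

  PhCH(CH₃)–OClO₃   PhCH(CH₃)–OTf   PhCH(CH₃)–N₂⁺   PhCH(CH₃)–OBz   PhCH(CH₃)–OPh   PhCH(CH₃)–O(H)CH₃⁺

PhCH(CH₃)–N₂⁺ > PhCH(CH₃)–OTf > PhCH(CH₃)–OClO₃ > PhCH(CH₃)–O(H)CH₃⁺ > PhCH(CH₃)–OBz > PhCH(CH₃)–OPh

The skeletons are identical, so relative rate is governed entirely by leaving-group ability.
Rank by basicity of the departing species: weakest base leaves most easily.
PhCH(CH₃)–N₂⁺ loses N₂: no meaningful conjugate acid; N₂ departs as an exceptionally stable neutral molecule
PhCH(CH₃)–OTf loses OTf⁻: pKₐ(CF₃SO₃H (triflic acid)) ≈ -14
PhCH(CH₃)–OClO₃ loses ClO₄⁻: pKₐ(HClO₄) ≈ -10
PhCH(CH₃)–O(H)CH₃⁺ loses R'OH: pKₐ(R'OH₂⁺) ≈ -2.4
PhCH(CH₃)–OBz loses PhCOO⁻: pKₐ(C₆H₅COOH) ≈ 4.2
PhCH(CH₃)–OPh loses PhO⁻: pKₐ(C₆H₅OH (phenol)) ≈ 10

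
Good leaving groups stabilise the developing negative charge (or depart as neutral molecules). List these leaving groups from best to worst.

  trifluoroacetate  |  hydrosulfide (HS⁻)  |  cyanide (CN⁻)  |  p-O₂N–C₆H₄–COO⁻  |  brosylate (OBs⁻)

brosylate (OBs⁻) > trifluoroacetate > p-O₂N–C₆H₄–COO⁻ > hydrosulfide (HS⁻) > cyanide (CN⁻)

Leaving-group ability tracks the stability of the departed species; conjugate-acid pKₐ is the usual yardstick (lower pKₐ → better LG).
brosylate (OBs⁻): pKₐ(p-BrC₆H₄SO₃H) ≈ -2.8 — arenesulfonate with a p-bromo substituent
trifluoroacetate: pKₐ(CF₃COOH) ≈ 0.2 — strongly electron-withdrawing CF₃ stabilises the carboxylate
p-O₂N–C₆H₄–COO⁻: pKₐ(p-nitrobenzoic acid) ≈ 3.4
hydrosulfide (HS⁻): pKₐ(H₂S) ≈ 7
cyanide (CN⁻): pKₐ(HCN) ≈ 9.2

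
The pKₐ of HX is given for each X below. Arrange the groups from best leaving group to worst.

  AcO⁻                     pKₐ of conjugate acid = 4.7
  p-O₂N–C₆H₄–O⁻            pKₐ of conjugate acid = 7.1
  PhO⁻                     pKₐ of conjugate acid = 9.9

AcO⁻ > p-O₂N–C₆H₄–O⁻ > PhO⁻

Lower conjugate-acid pKₐ ⇒ weaker base ⇒ better leaving group.
Sorting by the given values: AcO⁻ (4.7), p-O₂N–C₆H₄–O⁻ (7.1), PhO⁻ (9.9).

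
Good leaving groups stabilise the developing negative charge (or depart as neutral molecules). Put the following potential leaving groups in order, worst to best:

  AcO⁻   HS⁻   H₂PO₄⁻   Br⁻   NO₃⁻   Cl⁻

HS⁻ < AcO⁻ < H₂PO₄⁻ < NO₃⁻ < Cl⁻ < Br⁻

The more stable X⁻ (or X) is on its own — i.e. the weaker a base it is — the better a leaving group it makes.
Br⁻: pKₐ(HBr) ≈ -9
Cl⁻: pKₐ(HCl) ≈ -7 — moderately weak base
NO₃⁻: pKₐ(HNO₃) ≈ -1.3 — resonance-delocalised over three oxygens
H₂PO₄⁻: pKₐ(H₃PO₄) ≈ 2.1
AcO⁻: pKₐ(CH₃COOH) ≈ 4.8 — resonance-stabilised but still a weak base
HS⁻: pKₐ(H₂S) ≈ 7 — larger and more polarisable than the oxygen analogue
The question asks for worst first, so the sequence is read in increasing leaving-group ability.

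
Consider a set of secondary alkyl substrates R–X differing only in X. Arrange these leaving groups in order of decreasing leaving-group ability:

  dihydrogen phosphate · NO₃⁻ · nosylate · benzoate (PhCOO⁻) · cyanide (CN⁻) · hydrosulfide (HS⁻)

nosylate > NO₃⁻ > dihydrogen phosphate > benzoate (PhCOO⁻) > hydrosulfide (HS⁻) > cyanide (CN⁻)

A good leaving group is a weak base: the lower the pKₐ of its conjugate acid, the more readily it departs.
nosylate: pKₐ(p-O₂NC₆H₄SO₃H) ≈ -3.5 — p-nitro group further stabilises the sulfonate
NO₃⁻: pKₐ(HNO₃) ≈ -1.3 — resonance-delocalised over three oxygens
dihydrogen phosphate: pKₐ(H₃PO₄) ≈ 2.1
benzoate (PhCOO⁻): pKₐ(C₆H₅COOH) ≈ 4.2 — aryl carboxylate
hydrosulfide (HS⁻): pKₐ(H₂S) ≈ 7 — larger and more polarisable than the oxygen analogue
cyanide (CN⁻): pKₐ(HCN) ≈ 9.2 — sp carbon stabilises the charge somewhat, but still a poor LG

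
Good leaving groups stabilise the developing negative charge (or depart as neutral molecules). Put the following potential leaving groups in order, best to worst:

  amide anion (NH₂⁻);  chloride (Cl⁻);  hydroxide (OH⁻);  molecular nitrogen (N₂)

molecular nitrogen (N₂) > chloride (Cl⁻) > hydroxide (OH⁻) > amide anion (NH₂⁻)

Leaving-group ability tracks the stability of the departed species; conjugate-acid pKₐ is the usual yardstick (lower pKₐ → better LG).
molecular nitrogen (N₂): no meaningful conjugate acid; N₂ departs as an exceptionally stable neutral molecule
chloride (Cl⁻): pKₐ(HCl) ≈ -7
hydroxide (OH⁻): pKₐ(H₂O) ≈ 15.7
amide anion (NH₂⁻): pKₐ(NH₃) ≈ 38 — extremely strong base; never a leaving group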